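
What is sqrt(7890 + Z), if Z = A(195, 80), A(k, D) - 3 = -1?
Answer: 2*sqrt(1973) ≈ 88.837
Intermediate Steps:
A(k, D) = 2 (A(k, D) = 3 - 1 = 2)
Z = 2
sqrt(7890 + Z) = sqrt(7890 + 2) = sqrt(7892) = 2*sqrt(1973)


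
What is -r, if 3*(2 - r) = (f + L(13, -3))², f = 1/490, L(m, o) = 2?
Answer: -159413/240100 ≈ -0.66394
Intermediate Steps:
f = 1/490 ≈ 0.0020408
r = 159413/240100 (r = 2 - (1/490 + 2)²/3 = 2 - (981/490)²/3 = 2 - ⅓*962361/240100 = 2 - 320787/240100 = 159413/240100 ≈ 0.66394)
-r = -1*159413/240100 = -159413/240100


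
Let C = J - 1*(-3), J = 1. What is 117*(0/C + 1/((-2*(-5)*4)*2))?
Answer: 117/80 ≈ 1.4625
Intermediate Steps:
C = 4 (C = 1 - 1*(-3) = 1 + 3 = 4)
117*(0/C + 1/((-2*(-5)*4)*2)) = 117*(0/4 + 1/((-2*(-5)*4)*2)) = 117*(0*(¼) + (½)/(10*4)) = 117*(0 + (½)/40) = 117*(0 + (1/40)*(½)) = 117*(0 + 1/80) = 117*(1/80) = 117/80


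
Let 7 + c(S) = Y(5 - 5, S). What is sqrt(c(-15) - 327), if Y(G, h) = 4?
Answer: I*sqrt(330) ≈ 18.166*I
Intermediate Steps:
c(S) = -3 (c(S) = -7 + 4 = -3)
sqrt(c(-15) - 327) = sqrt(-3 - 327) = sqrt(-330) = I*sqrt(330)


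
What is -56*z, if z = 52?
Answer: -2912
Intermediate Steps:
-56*z = -56*52 = -2912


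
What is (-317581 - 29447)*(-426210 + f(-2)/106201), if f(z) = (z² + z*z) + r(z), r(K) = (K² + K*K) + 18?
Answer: 15707850467060928/106201 ≈ 1.4791e+11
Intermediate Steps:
r(K) = 18 + 2*K² (r(K) = (K² + K²) + 18 = 2*K² + 18 = 18 + 2*K²)
f(z) = 18 + 4*z² (f(z) = (z² + z*z) + (18 + 2*z²) = (z² + z²) + (18 + 2*z²) = 2*z² + (18 + 2*z²) = 18 + 4*z²)
(-317581 - 29447)*(-426210 + f(-2)/106201) = (-317581 - 29447)*(-426210 + (18 + 4*(-2)²)/106201) = -347028*(-426210 + (18 + 4*4)*(1/106201)) = -347028*(-426210 + (18 + 16)*(1/106201)) = -347028*(-426210 + 34*(1/106201)) = -347028*(-426210 + 34/106201) = -347028*(-45263928176/106201) = 15707850467060928/106201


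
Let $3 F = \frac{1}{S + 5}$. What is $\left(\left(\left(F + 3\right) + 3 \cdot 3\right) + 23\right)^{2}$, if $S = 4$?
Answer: $\frac{894916}{729} \approx 1227.6$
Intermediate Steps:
$F = \frac{1}{27}$ ($F = \frac{1}{3 \left(4 + 5\right)} = \frac{1}{3 \cdot 9} = \frac{1}{3} \cdot \frac{1}{9} = \frac{1}{27} \approx 0.037037$)
$\left(\left(\left(F + 3\right) + 3 \cdot 3\right) + 23\right)^{2} = \left(\left(\left(\frac{1}{27} + 3\right) + 3 \cdot 3\right) + 23\right)^{2} = \left(\left(\frac{82}{27} + 9\right) + 23\right)^{2} = \left(\frac{325}{27} + 23\right)^{2} = \left(\frac{946}{27}\right)^{2} = \frac{894916}{729}$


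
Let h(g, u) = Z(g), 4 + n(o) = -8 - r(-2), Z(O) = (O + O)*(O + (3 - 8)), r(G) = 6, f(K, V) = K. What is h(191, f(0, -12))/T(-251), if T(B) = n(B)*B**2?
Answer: -11842/189003 ≈ -0.062655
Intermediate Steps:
Z(O) = 2*O*(-5 + O) (Z(O) = (2*O)*(O - 5) = (2*O)*(-5 + O) = 2*O*(-5 + O))
n(o) = -18 (n(o) = -4 + (-8 - 1*6) = -4 + (-8 - 6) = -4 - 14 = -18)
h(g, u) = 2*g*(-5 + g)
T(B) = -18*B**2
h(191, f(0, -12))/T(-251) = (2*191*(-5 + 191))/((-18*(-251)**2)) = (2*191*186)/((-18*63001)) = 71052/(-1134018) = 71052*(-1/1134018) = -11842/189003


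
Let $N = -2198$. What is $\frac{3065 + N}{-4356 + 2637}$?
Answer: $- \frac{289}{573} \approx -0.50436$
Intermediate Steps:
$\frac{3065 + N}{-4356 + 2637} = \frac{3065 - 2198}{-4356 + 2637} = \frac{867}{-1719} = 867 \left(- \frac{1}{1719}\right) = - \frac{289}{573}$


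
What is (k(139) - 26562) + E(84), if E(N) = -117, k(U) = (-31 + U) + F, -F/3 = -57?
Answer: -26400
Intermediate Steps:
F = 171 (F = -3*(-57) = 171)
k(U) = 140 + U (k(U) = (-31 + U) + 171 = 140 + U)
(k(139) - 26562) + E(84) = ((140 + 139) - 26562) - 117 = (279 - 26562) - 117 = -26283 - 117 = -26400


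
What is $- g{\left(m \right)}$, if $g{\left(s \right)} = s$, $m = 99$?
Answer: $-99$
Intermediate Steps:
$- g{\left(m \right)} = \left(-1\right) 99 = -99$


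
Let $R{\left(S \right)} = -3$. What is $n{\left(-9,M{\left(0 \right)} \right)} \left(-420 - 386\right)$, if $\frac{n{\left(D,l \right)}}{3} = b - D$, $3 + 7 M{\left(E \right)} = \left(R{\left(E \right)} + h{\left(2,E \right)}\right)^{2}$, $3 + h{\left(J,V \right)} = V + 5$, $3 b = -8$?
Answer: $-15314$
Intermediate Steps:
$b = - \frac{8}{3}$ ($b = \frac{1}{3} \left(-8\right) = - \frac{8}{3} \approx -2.6667$)
$h{\left(J,V \right)} = 2 + V$ ($h{\left(J,V \right)} = -3 + \left(V + 5\right) = -3 + \left(5 + V\right) = 2 + V$)
$M{\left(E \right)} = - \frac{3}{7} + \frac{\left(-1 + E\right)^{2}}{7}$ ($M{\left(E \right)} = - \frac{3}{7} + \frac{\left(-3 + \left(2 + E\right)\right)^{2}}{7} = - \frac{3}{7} + \frac{\left(-1 + E\right)^{2}}{7}$)
$n{\left(D,l \right)} = -8 - 3 D$ ($n{\left(D,l \right)} = 3 \left(- \frac{8}{3} - D\right) = -8 - 3 D$)
$n{\left(-9,M{\left(0 \right)} \right)} \left(-420 - 386\right) = \left(-8 - -27\right) \left(-420 - 386\right) = \left(-8 + 27\right) \left(-806\right) = 19 \left(-806\right) = -15314$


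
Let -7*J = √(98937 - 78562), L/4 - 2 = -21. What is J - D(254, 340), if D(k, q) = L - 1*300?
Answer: 376 - 5*√815/7 ≈ 355.61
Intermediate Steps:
L = -76 (L = 8 + 4*(-21) = 8 - 84 = -76)
D(k, q) = -376 (D(k, q) = -76 - 1*300 = -76 - 300 = -376)
J = -5*√815/7 (J = -√(98937 - 78562)/7 = -5*√815/7 ≈ -20.392)
J - D(254, 340) = -5*√815/7 - 1*(-376) = -5*√815/7 + 376 = 376 - 5*√815/7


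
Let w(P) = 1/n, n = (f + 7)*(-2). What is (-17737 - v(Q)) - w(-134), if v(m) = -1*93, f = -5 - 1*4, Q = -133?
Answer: -70577/4 ≈ -17644.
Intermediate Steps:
f = -9 (f = -5 - 4 = -9)
n = 4 (n = (-9 + 7)*(-2) = -2*(-2) = 4)
w(P) = 1/4
v(m) = -93
(-17737 - v(Q)) - w(-134) = (-17737 - 1*(-93)) - 1*1/4 = (-17737 + 93) - 1/4 = -17644 - 1/4 = -70577/4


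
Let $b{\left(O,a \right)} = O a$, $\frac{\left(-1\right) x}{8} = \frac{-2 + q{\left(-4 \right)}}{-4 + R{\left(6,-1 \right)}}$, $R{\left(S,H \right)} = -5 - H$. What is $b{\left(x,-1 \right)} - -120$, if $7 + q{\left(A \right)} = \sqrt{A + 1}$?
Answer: $129 - i \sqrt{3} \approx 129.0 - 1.732 i$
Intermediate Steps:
$q{\left(A \right)} = -7 + \sqrt{1 + A}$ ($q{\left(A \right)} = -7 + \sqrt{A + 1} = -7 + \sqrt{1 + A}$)
$x = -9 + i \sqrt{3}$ ($x = - 8 \frac{-2 - \left(7 - \sqrt{1 - 4}\right)}{-4 - 4} = - 8 \frac{-2 - \left(7 - \sqrt{-3}\right)}{-4 + \left(-5 + 1\right)} = - 8 \frac{-2 - \left(7 - i \sqrt{3}\right)}{-4 - 4} = - 8 \frac{-9 + i \sqrt{3}}{-8} = - 8 \left(-9 + i \sqrt{3}\right) \left(- \frac{1}{8}\right) = - 8 \left(\frac{9}{8} - \frac{i \sqrt{3}}{8}\right) = -9 + i \sqrt{3} \approx -9.0 + 1.732 i$)
$b{\left(x,-1 \right)} - -120 = \left(-9 + i \sqrt{3}\right) \left(-1\right) - -120 = \left(9 - i \sqrt{3}\right) + 120 = 129 - i \sqrt{3}$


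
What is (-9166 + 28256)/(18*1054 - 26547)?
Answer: -3818/1515 ≈ -2.5201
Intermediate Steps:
(-9166 + 28256)/(18*1054 - 26547) = 19090/(18972 - 26547) = 19090/(-7575) = 19090*(-1/7575) = -3818/1515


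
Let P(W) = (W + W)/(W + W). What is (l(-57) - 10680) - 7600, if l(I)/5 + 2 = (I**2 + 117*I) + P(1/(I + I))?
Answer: -35385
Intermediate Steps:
P(W) = 1 (P(W) = (2*W)/((2*W)) = (2*W)*(1/(2*W)) = 1)
l(I) = -5 + 5*I**2 + 585*I (l(I) = -10 + 5*((I**2 + 117*I) + 1) = -10 + 5*(1 + I**2 + 117*I) = -10 + (5 + 5*I**2 + 585*I) = -5 + 5*I**2 + 585*I)
(l(-57) - 10680) - 7600 = ((-5 + 5*(-57)**2 + 585*(-57)) - 10680) - 7600 = ((-5 + 5*3249 - 33345) - 10680) - 7600 = ((-5 + 16245 - 33345) - 10680) - 7600 = (-17105 - 10680) - 7600 = -27785 - 7600 = -35385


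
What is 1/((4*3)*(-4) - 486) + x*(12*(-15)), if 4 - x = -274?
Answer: -26721361/534 ≈ -50040.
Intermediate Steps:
x = 278 (x = 4 - 1*(-274) = 4 + 274 = 278)
1/((4*3)*(-4) - 486) + x*(12*(-15)) = 1/((4*3)*(-4) - 486) + 278*(12*(-15)) = 1/(12*(-4) - 486) + 278*(-180) = 1/(-48 - 486) - 50040 = 1/(-534) - 50040 = -1/534 - 50040 = -26721361/534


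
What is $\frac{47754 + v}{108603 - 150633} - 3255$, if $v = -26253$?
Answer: $- \frac{15203239}{4670} \approx -3255.5$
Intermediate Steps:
$\frac{47754 + v}{108603 - 150633} - 3255 = \frac{47754 - 26253}{108603 - 150633} - 3255 = \frac{21501}{-42030} - 3255 = 21501 \left(- \frac{1}{42030}\right) - 3255 = - \frac{2389}{4670} - 3255 = - \frac{15203239}{4670}$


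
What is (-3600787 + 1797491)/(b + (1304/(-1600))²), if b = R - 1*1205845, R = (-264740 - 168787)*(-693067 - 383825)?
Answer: -72131840000/18674422089586569 ≈ -3.8626e-6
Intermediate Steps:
R = 466861758084 (R = -433527*(-1076892) = 466861758084)
b = 466860552239 (b = 466861758084 - 1*1205845 = 466861758084 - 1205845 = 466860552239)
(-3600787 + 1797491)/(b + (1304/(-1600))²) = (-3600787 + 1797491)/(466860552239 + (1304/(-1600))²) = -1803296/(466860552239 + (1304*(-1/1600))²) = -1803296/(466860552239 + (-163/200)²) = -1803296/(466860552239 + 26569/40000) = -1803296/18674422089586569/40000 = -1803296*40000/18674422089586569 = -72131840000/18674422089586569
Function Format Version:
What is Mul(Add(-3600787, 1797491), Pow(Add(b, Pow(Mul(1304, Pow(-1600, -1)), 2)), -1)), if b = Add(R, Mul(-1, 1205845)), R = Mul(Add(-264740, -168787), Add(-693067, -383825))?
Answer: Rational(-72131840000, 18674422089586569) ≈ -3.8626e-6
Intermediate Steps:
R = 466861758084 (R = Mul(-433527, -1076892) = 466861758084)
b = 466860552239 (b = Add(466861758084, Mul(-1, 1205845)) = Add(466861758084, -1205845) = 466860552239)
Mul(Add(-3600787, 1797491), Pow(Add(b, Pow(Mul(1304, Pow(-1600, -1)), 2)), -1)) = Mul(Add(-3600787, 1797491), Pow(Add(466860552239, Pow(Mul(1304, Pow(-1600, -1)), 2)), -1)) = Mul(-1803296, Pow(Add(466860552239, Pow(Mul(1304, Rational(-1, 1600)), 2)), -1)) = Mul(-1803296, Pow(Add(466860552239, Pow(Rational(-163, 200), 2)), -1)) = Mul(-1803296, Pow(Add(466860552239, Rational(26569, 40000)), -1)) = Mul(-1803296, Pow(Rational(18674422089586569, 40000), -1)) = Mul(-1803296, Rational(40000, 18674422089586569)) = Rational(-72131840000, 18674422089586569)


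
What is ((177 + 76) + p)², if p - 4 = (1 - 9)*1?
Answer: 62001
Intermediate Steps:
p = -4 (p = 4 + (1 - 9)*1 = 4 - 8*1 = 4 - 8 = -4)
((177 + 76) + p)² = ((177 + 76) - 4)² = (253 - 4)² = 249² = 62001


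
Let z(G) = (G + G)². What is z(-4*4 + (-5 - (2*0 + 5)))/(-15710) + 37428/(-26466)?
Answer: -54963162/34648405 ≈ -1.5863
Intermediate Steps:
z(G) = 4*G² (z(G) = (2*G)² = 4*G²)
z(-4*4 + (-5 - (2*0 + 5)))/(-15710) + 37428/(-26466) = (4*(-4*4 + (-5 - (2*0 + 5)))²)/(-15710) + 37428/(-26466) = (4*(-16 + (-5 - (0 + 5)))²)*(-1/15710) + 37428*(-1/26466) = (4*(-16 + (-5 - 1*5))²)*(-1/15710) - 6238/4411 = (4*(-16 + (-5 - 5))²)*(-1/15710) - 6238/4411 = (4*(-16 - 10)²)*(-1/15710) - 6238/4411 = (4*(-26)²)*(-1/15710) - 6238/4411 = (4*676)*(-1/15710) - 6238/4411 = 2704*(-1/15710) - 6238/4411 = -1352/7855 - 6238/4411 = -54963162/34648405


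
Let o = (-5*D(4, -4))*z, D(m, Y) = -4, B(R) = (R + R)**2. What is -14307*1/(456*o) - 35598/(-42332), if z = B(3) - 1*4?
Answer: 42909107/54184960 ≈ 0.79190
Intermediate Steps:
B(R) = 4*R**2 (B(R) = (2*R)**2 = 4*R**2)
z = 32 (z = 4*3**2 - 1*4 = 4*9 - 4 = 36 - 4 = 32)
o = 640 (o = -5*(-4)*32 = 20*32 = 640)
-14307*1/(456*o) - 35598/(-42332) = -14307/(-24*640*(-19)) - 35598/(-42332) = -14307/((-15360*(-19))) - 35598*(-1/42332) = -14307/291840 + 17799/21166 = -14307*1/291840 + 17799/21166 = -251/5120 + 17799/21166 = 42909107/54184960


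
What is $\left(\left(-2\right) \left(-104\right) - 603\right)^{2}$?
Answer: $156025$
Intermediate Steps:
$\left(\left(-2\right) \left(-104\right) - 603\right)^{2} = \left(208 - 603\right)^{2} = \left(-395\right)^{2} = 156025$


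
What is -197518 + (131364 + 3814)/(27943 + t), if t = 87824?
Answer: -22865931128/115767 ≈ -1.9752e+5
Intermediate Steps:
-197518 + (131364 + 3814)/(27943 + t) = -197518 + (131364 + 3814)/(27943 + 87824) = -197518 + 135178/115767 = -22865931128/115767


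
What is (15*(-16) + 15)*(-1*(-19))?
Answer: -4275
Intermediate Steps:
(15*(-16) + 15)*(-1*(-19)) = (-240 + 15)*19 = -225*19 = -4275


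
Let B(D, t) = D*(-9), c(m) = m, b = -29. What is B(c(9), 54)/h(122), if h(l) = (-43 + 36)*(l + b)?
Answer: 27/217 ≈ 0.12442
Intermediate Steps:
B(D, t) = -9*D
h(l) = 203 - 7*l (h(l) = (-43 + 36)*(l - 29) = -7*(-29 + l) = 203 - 7*l)
B(c(9), 54)/h(122) = (-9*9)/(203 - 7*122) = -81/(203 - 854) = -81/(-651) = -81*(-1/651) = 27/217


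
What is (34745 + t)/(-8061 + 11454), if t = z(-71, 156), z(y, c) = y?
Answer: 11558/1131 ≈ 10.219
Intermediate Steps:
t = -71
(34745 + t)/(-8061 + 11454) = (34745 - 71)/(-8061 + 11454) = 34674/3393 = 34674*(1/3393) = 11558/1131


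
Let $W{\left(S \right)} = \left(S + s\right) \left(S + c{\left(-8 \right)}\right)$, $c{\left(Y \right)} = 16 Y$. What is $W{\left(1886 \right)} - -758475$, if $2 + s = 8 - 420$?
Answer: $3346251$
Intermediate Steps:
$s = -414$ ($s = -2 + \left(8 - 420\right) = -2 - 412 = -414$)
$W{\left(S \right)} = \left(-414 + S\right) \left(-128 + S\right)$ ($W{\left(S \right)} = \left(S - 414\right) \left(S + 16 \left(-8\right)\right) = \left(-414 + S\right) \left(S - 128\right) = \left(-414 + S\right) \left(-128 + S\right)$)
$W{\left(1886 \right)} - -758475 = \left(52992 + 1886^{2} - 1022212\right) - -758475 = \left(52992 + 3556996 - 1022212\right) + 758475 = 2587776 + 758475 = 3346251$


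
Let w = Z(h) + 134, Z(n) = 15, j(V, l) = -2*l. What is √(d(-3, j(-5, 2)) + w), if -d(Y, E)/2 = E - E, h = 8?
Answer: √149 ≈ 12.207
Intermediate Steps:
d(Y, E) = 0 (d(Y, E) = -2*(E - E) = -2*0 = 0)
w = 149 (w = 15 + 134 = 149)
√(d(-3, j(-5, 2)) + w) = √(0 + 149) = √149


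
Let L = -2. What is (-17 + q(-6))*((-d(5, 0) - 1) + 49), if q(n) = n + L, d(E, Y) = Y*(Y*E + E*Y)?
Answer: -1200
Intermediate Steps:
d(E, Y) = 2*E*Y² (d(E, Y) = Y*(E*Y + E*Y) = Y*(2*E*Y) = 2*E*Y²)
q(n) = -2 + n (q(n) = n - 2 = -2 + n)
(-17 + q(-6))*((-d(5, 0) - 1) + 49) = (-17 + (-2 - 6))*((-2*5*0² - 1) + 49) = (-17 - 8)*((-2*5*0 - 1) + 49) = -25*((-1*0 - 1) + 49) = -25*((0 - 1) + 49) = -25*(-1 + 49) = -25*48 = -1200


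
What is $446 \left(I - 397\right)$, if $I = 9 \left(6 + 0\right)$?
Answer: $-152978$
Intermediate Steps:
$I = 54$ ($I = 9 \cdot 6 = 54$)
$446 \left(I - 397\right) = 446 \left(54 - 397\right) = 446 \left(-343\right) = -152978$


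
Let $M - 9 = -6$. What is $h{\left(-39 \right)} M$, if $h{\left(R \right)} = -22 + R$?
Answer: $-183$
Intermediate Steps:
$M = 3$ ($M = 9 - 6 = 3$)
$h{\left(-39 \right)} M = \left(-22 - 39\right) 3 = \left(-61\right) 3 = -183$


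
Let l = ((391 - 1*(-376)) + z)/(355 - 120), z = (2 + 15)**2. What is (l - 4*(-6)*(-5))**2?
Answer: 736796736/55225 ≈ 13342.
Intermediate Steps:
z = 289 (z = 17**2 = 289)
l = 1056/235 (l = ((391 - 1*(-376)) + 289)/(355 - 120) = ((391 + 376) + 289)/235 = (767 + 289)*(1/235) = 1056*(1/235) = 1056/235 ≈ 4.4936)
(l - 4*(-6)*(-5))**2 = (1056/235 - 4*(-6)*(-5))**2 = (1056/235 + 24*(-5))**2 = (1056/235 - 120)**2 = (-27144/235)**2 = 736796736/55225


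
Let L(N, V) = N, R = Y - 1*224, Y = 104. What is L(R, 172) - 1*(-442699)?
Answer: 442579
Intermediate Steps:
R = -120 (R = 104 - 1*224 = 104 - 224 = -120)
L(R, 172) - 1*(-442699) = -120 - 1*(-442699) = -120 + 442699 = 442579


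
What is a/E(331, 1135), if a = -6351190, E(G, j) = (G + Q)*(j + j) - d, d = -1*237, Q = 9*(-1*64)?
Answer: 6351190/555913 ≈ 11.425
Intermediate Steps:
Q = -576 (Q = 9*(-64) = -576)
d = -237
E(G, j) = 237 + 2*j*(-576 + G) (E(G, j) = (G - 576)*(j + j) - 1*(-237) = (-576 + G)*(2*j) + 237 = 2*j*(-576 + G) + 237 = 237 + 2*j*(-576 + G))
a/E(331, 1135) = -6351190/(237 - 1152*1135 + 2*331*1135) = -6351190/(237 - 1307520 + 751370) = -6351190/(-555913) = -6351190*(-1/555913) = 6351190/555913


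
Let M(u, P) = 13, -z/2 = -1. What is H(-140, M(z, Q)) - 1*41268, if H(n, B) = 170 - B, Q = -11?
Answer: -41111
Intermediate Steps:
z = 2 (z = -2*(-1) = 2)
H(-140, M(z, Q)) - 1*41268 = (170 - 1*13) - 1*41268 = (170 - 13) - 41268 = 157 - 41268 = -41111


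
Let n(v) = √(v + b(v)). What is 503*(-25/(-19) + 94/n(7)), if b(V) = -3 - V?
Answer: 12575/19 - 47282*I*√3/3 ≈ 661.84 - 27298.0*I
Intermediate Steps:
n(v) = I*√3 (n(v) = √(v + (-3 - v)) = √(-3) = I*√3)
503*(-25/(-19) + 94/n(7)) = 503*(-25/(-19) + 94/((I*√3))) = 503*(-25*(-1/19) + 94*(-I*√3/3)) = 503*(25/19 - 94*I*√3/3) = 12575/19 - 47282*I*√3/3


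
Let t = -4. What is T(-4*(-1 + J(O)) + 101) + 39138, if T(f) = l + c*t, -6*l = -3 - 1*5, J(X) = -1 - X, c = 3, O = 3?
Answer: 117382/3 ≈ 39127.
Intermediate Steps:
l = 4/3 (l = -(-3 - 1*5)/6 = -(-3 - 5)/6 = -⅙*(-8) = 4/3 ≈ 1.3333)
T(f) = -32/3 (T(f) = 4/3 + 3*(-4) = 4/3 - 12 = -32/3)
T(-4*(-1 + J(O)) + 101) + 39138 = -32/3 + 39138 = 117382/3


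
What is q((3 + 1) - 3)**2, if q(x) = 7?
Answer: 49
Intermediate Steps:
q((3 + 1) - 3)**2 = 7**2 = 49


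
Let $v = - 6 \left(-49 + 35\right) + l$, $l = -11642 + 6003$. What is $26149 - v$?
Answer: $31704$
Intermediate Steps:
$l = -5639$
$v = -5555$ ($v = - 6 \left(-49 + 35\right) - 5639 = \left(-6\right) \left(-14\right) - 5639 = 84 - 5639 = -5555$)
$26149 - v = 26149 - -5555 = 26149 + 5555 = 31704$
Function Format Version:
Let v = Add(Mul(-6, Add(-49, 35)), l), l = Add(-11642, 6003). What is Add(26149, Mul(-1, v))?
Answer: 31704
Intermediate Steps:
l = -5639
v = -5555 (v = Add(Mul(-6, Add(-49, 35)), -5639) = Add(Mul(-6, -14), -5639) = Add(84, -5639) = -5555)
Add(26149, Mul(-1, v)) = Add(26149, Mul(-1, -5555)) = Add(26149, 5555) = 31704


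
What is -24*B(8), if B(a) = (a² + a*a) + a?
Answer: -3264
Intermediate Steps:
B(a) = a + 2*a² (B(a) = (a² + a²) + a = 2*a² + a = a + 2*a²)
-24*B(8) = -192*(1 + 2*8) = -192*(1 + 16) = -192*17 = -24*136 = -3264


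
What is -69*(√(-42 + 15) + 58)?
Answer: -4002 - 207*I*√3 ≈ -4002.0 - 358.53*I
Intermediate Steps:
-69*(√(-42 + 15) + 58) = -69*(√(-27) + 58) = -69*(3*I*√3 + 58) = -69*(58 + 3*I*√3) = -4002 - 207*I*√3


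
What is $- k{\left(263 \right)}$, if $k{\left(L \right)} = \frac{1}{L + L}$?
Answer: $- \frac{1}{526} \approx -0.0019011$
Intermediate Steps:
$k{\left(L \right)} = \frac{1}{2 L}$
$- k{\left(263 \right)} = - \frac{1}{2 \cdot 263} = \left(-1\right) \frac{1}{526} = - \frac{1}{526}$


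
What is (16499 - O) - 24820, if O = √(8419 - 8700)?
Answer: -8321 - I*√281 ≈ -8321.0 - 16.763*I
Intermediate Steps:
O = I*√281 (O = √(-281) = I*√281 ≈ 16.763*I)
(16499 - O) - 24820 = (16499 - I*√281) - 24820 = -8321 - I*√281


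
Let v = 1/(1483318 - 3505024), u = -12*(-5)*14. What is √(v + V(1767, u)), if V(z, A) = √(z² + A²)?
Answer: √(-224634 + 1362431716812*√425321)/673902 ≈ 44.232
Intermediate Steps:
u = 840 (u = 60*14 = 840)
v = -1/2021706 (v = 1/(-2021706) = -1/2021706 ≈ -4.9463e-7)
V(z, A) = √(A² + z²)
√(v + V(1767, u)) = √(-1/2021706 + √(840² + 1767²)) = √(-1/2021706 + √(705600 + 3122289)) = √(-1/2021706 + √3827889) = √(-1/2021706 + 3*√425321)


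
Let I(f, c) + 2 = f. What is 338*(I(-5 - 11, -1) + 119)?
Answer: 34138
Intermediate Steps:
I(f, c) = -2 + f
338*(I(-5 - 11, -1) + 119) = 338*((-2 + (-5 - 11)) + 119) = 338*((-2 - 16) + 119) = 338*(-18 + 119) = 338*101 = 34138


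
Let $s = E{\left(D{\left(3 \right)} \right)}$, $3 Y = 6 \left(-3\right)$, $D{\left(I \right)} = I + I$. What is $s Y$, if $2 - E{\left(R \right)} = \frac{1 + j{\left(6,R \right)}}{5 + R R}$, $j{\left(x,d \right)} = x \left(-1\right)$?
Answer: $- \frac{522}{41} \approx -12.732$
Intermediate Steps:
$j{\left(x,d \right)} = - x$
$D{\left(I \right)} = 2 I$
$Y = -6$ ($Y = \frac{6 \left(-3\right)}{3} = \frac{1}{3} \left(-18\right) = -6$)
$E{\left(R \right)} = 2 + \frac{5}{5 + R^{2}}$ ($E{\left(R \right)} = 2 - \frac{1 - 6}{5 + R R} = 2 - \frac{1 - 6}{5 + R^{2}} = 2 - - \frac{5}{5 + R^{2}} = 2 + \frac{5}{5 + R^{2}}$)
$s = \frac{87}{41}$ ($s = \frac{15 + 2 \left(2 \cdot 3\right)^{2}}{5 + \left(2 \cdot 3\right)^{2}} = \frac{15 + 2 \cdot 6^{2}}{5 + 6^{2}} = \frac{15 + 2 \cdot 36}{5 + 36} = \frac{15 + 72}{41} = \frac{1}{41} \cdot 87 = \frac{87}{41} \approx 2.122$)
$s Y = \frac{87}{41} \left(-6\right) = - \frac{522}{41}$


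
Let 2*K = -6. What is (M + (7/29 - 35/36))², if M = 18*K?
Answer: 3264865321/1089936 ≈ 2995.5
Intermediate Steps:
K = -3 (K = (½)*(-6) = -3)
M = -54 (M = 18*(-3) = -54)
(M + (7/29 - 35/36))² = (-54 + (7/29 - 35/36))² = (-54 - 763/1044)² = (-57139/1044)² = 3264865321/1089936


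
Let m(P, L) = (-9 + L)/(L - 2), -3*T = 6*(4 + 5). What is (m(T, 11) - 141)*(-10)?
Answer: 12670/9 ≈ 1407.8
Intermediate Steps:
T = -18 (T = -2*(4 + 5) = -2*9 = -⅓*54 = -18)
m(P, L) = (-9 + L)/(-2 + L)
(m(T, 11) - 141)*(-10) = ((-9 + 11)/(-2 + 11) - 141)*(-10) = (2/9 - 141)*(-10) = -1267/9*(-10) = 12670/9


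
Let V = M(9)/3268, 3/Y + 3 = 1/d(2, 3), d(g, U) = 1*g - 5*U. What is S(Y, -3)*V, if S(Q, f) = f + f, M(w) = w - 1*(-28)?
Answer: -111/1634 ≈ -0.067931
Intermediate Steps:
d(g, U) = g - 5*U
M(w) = 28 + w (M(w) = w + 28 = 28 + w)
Y = -39/40 (Y = 3/(-3 + 1/(2 - 5*3)) = 3/(-3 + 1/(2 - 15)) = 3/(-3 + 1/(-13)) = 3/(-3 - 1/13) = 3/(-40/13) = 3*(-13/40) = -39/40 ≈ -0.97500)
V = 37/3268 (V = (28 + 9)/3268 = 37*(1/3268) = 37/3268 ≈ 0.011322)
S(Q, f) = 2*f
S(Y, -3)*V = (2*(-3))*(37/3268) = -6*37/3268 = -111/1634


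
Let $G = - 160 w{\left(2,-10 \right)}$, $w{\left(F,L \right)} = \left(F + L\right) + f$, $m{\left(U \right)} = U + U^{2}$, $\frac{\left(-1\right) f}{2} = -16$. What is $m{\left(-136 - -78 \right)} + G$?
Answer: $-534$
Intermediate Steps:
$f = 32$ ($f = \left(-2\right) \left(-16\right) = 32$)
$w{\left(F,L \right)} = 32 + F + L$ ($w{\left(F,L \right)} = \left(F + L\right) + 32 = 32 + F + L$)
$G = -3840$ ($G = - 160 \left(32 + 2 - 10\right) = \left(-160\right) 24 = -3840$)
$m{\left(-136 - -78 \right)} + G = \left(-136 - -78\right) \left(1 - 58\right) - 3840 = \left(-136 + 78\right) \left(1 + \left(-136 + 78\right)\right) - 3840 = - 58 \left(1 - 58\right) - 3840 = \left(-58\right) \left(-57\right) - 3840 = 3306 - 3840 = -534$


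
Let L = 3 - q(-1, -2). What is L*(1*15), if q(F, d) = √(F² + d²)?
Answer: 45 - 15*√5 ≈ 11.459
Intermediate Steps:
L = 3 - √5 (L = 3 - √((-1)² + (-2)²) = 3 - √(1 + 4) = 3 - √5 ≈ 0.76393)
L*(1*15) = (3 - √5)*(1*15) = (3 - √5)*15 = 45 - 15*√5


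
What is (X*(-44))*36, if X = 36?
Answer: -57024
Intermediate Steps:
(X*(-44))*36 = (36*(-44))*36 = -1584*36 = -57024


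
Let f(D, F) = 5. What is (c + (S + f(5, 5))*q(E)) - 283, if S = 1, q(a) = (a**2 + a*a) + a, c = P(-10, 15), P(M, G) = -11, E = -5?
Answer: -24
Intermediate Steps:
c = -11
q(a) = a + 2*a**2 (q(a) = (a**2 + a**2) + a = 2*a**2 + a = a + 2*a**2)
(c + (S + f(5, 5))*q(E)) - 283 = (-11 + (1 + 5)*(-5*(1 + 2*(-5)))) - 283 = (-11 + 6*(-5*(1 - 10))) - 283 = (-11 + 6*(-5*(-9))) - 283 = (-11 + 6*45) - 283 = (-11 + 270) - 283 = 259 - 283 = -24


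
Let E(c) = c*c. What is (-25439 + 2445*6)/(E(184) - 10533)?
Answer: -10769/23323 ≈ -0.46173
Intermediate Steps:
E(c) = c**2
(-25439 + 2445*6)/(E(184) - 10533) = (-25439 + 2445*6)/(184**2 - 10533) = (-25439 + 14670)/(33856 - 10533) = -10769/23323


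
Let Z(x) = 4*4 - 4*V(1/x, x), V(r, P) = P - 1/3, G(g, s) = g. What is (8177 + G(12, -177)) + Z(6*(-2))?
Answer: 24763/3 ≈ 8254.3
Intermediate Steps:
V(r, P) = -⅓ + P (V(r, P) = P - 1*⅓ = P - ⅓ = -⅓ + P)
Z(x) = 52/3 - 4*x (Z(x) = 4*4 - 4*(-⅓ + x) = 16 + (4/3 - 4*x) = 52/3 - 4*x)
(8177 + G(12, -177)) + Z(6*(-2)) = (8177 + 12) + (52/3 - 24*(-2)) = 8189 + (52/3 - 4*(-12)) = 8189 + (52/3 + 48) = 8189 + 196/3 = 24763/3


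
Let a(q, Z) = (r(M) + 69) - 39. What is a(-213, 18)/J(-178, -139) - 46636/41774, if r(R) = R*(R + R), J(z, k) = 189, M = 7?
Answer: -1733566/3947643 ≈ -0.43914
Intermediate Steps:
r(R) = 2*R² (r(R) = R*(2*R) = 2*R²)
a(q, Z) = 128 (a(q, Z) = (2*7² + 69) - 39 = (2*49 + 69) - 39 = (98 + 69) - 39 = 167 - 39 = 128)
a(-213, 18)/J(-178, -139) - 46636/41774 = 128/189 - 46636/41774 = 128*(1/189) - 46636*1/41774 = 128/189 - 23318/20887 = -1733566/3947643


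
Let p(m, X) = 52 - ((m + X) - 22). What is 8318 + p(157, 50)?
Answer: 8185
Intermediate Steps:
p(m, X) = 74 - X - m (p(m, X) = 52 - ((X + m) - 22) = 52 - (-22 + X + m) = 52 + (22 - X - m) = 74 - X - m)
8318 + p(157, 50) = 8318 + (74 - 1*50 - 1*157) = 8318 + (74 - 50 - 157) = 8318 - 133 = 8185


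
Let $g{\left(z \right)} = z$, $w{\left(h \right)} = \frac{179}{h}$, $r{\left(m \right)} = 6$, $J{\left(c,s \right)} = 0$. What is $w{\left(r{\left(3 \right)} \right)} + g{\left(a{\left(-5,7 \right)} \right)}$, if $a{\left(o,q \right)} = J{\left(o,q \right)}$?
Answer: $\frac{179}{6} \approx 29.833$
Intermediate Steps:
$a{\left(o,q \right)} = 0$
$w{\left(r{\left(3 \right)} \right)} + g{\left(a{\left(-5,7 \right)} \right)} = \frac{179}{6} + 0 = \frac{179}{6}$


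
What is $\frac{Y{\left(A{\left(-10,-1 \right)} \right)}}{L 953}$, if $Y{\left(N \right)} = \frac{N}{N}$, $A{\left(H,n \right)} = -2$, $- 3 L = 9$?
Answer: $- \frac{1}{2859} \approx -0.00034977$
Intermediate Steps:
$L = -3$ ($L = \left(- \frac{1}{3}\right) 9 = -3$)
$Y{\left(N \right)} = 1$
$\frac{Y{\left(A{\left(-10,-1 \right)} \right)}}{L 953} = 1 \frac{1}{\left(-3\right) 953} = 1 \frac{1}{-2859} = 1 \left(- \frac{1}{2859}\right) = - \frac{1}{2859}$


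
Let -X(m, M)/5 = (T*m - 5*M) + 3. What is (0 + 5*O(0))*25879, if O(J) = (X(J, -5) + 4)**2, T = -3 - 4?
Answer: 2393289920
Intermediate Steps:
T = -7
X(m, M) = -15 + 25*M + 35*m (X(m, M) = -5*((-7*m - 5*M) + 3) = -5*(3 - 7*m - 5*M) = -15 + 25*M + 35*m)
O(J) = (-136 + 35*J)**2 (O(J) = ((-15 + 25*(-5) + 35*J) + 4)**2 = ((-15 - 125 + 35*J) + 4)**2 = ((-140 + 35*J) + 4)**2 = (-136 + 35*J)**2)
(0 + 5*O(0))*25879 = (0 + 5*(-136 + 35*0)**2)*25879 = (0 + 5*(-136 + 0)**2)*25879 = (0 + 5*(-136)**2)*25879 = (0 + 5*18496)*25879 = (0 + 92480)*25879 = 92480*25879 = 2393289920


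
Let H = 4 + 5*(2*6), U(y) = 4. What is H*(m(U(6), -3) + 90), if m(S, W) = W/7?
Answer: 40128/7 ≈ 5732.6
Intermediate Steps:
m(S, W) = W/7 (m(S, W) = W*(⅐) = W/7)
H = 64 (H = 4 + 5*12 = 4 + 60 = 64)
H*(m(U(6), -3) + 90) = 64*((⅐)*(-3) + 90) = 64*(-3/7 + 90) = 64*(627/7) = 40128/7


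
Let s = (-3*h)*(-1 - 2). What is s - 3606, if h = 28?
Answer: -3354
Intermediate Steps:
s = 252 (s = (-3*28)*(-1 - 2) = -84*(-3) = 252)
s - 3606 = 252 - 3606 = -3354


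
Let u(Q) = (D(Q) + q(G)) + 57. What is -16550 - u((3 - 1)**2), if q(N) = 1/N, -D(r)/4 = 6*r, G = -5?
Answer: -82554/5 ≈ -16511.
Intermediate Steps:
D(r) = -24*r
u(Q) = 284/5 - 24*Q (u(Q) = (-24*Q + 1/(-5)) + 57 = (-24*Q - 1/5) + 57 = (-1/5 - 24*Q) + 57 = 284/5 - 24*Q)
-16550 - u((3 - 1)**2) = -16550 - (284/5 - 24*(3 - 1)**2) = -16550 - (284/5 - 24*2**2) = -16550 - (284/5 - 24*4) = -16550 - (284/5 - 96) = -16550 - 1*(-196/5) = -16550 + 196/5 = -82554/5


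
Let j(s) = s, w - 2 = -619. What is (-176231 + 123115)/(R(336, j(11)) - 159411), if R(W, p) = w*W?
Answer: 7588/52389 ≈ 0.14484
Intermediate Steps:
w = -617 (w = 2 - 619 = -617)
R(W, p) = -617*W
(-176231 + 123115)/(R(336, j(11)) - 159411) = (-176231 + 123115)/(-617*336 - 159411) = -53116/(-207312 - 159411) = -53116/(-366723) = -53116*(-1/366723) = 7588/52389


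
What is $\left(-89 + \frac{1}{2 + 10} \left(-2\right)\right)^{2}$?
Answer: $\frac{286225}{36} \approx 7950.7$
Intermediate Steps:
$\left(-89 + \frac{1}{2 + 10} \left(-2\right)\right)^{2} = \left(-89 + \frac{1}{12} \left(-2\right)\right)^{2} = \left(-89 - \frac{1}{6}\right)^{2} = \left(- \frac{535}{6}\right)^{2} = \frac{286225}{36}$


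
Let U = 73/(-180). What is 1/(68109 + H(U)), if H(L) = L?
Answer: 180/12259547 ≈ 1.4682e-5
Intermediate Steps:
U = -73/180 (U = 73*(-1/180) = -73/180 ≈ -0.40556)
1/(68109 + H(U)) = 1/(68109 - 73/180) = 1/(12259547/180) = 180/12259547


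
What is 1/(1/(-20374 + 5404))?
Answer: -14970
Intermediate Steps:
1/(1/(-20374 + 5404)) = 1/(1/(-14970)) = 1/(-1/14970) = -14970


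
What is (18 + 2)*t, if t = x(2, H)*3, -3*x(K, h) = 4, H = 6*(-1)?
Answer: -80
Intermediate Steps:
H = -6
x(K, h) = -4/3 (x(K, h) = -1/3*4 = -4/3)
t = -4 (t = -4/3*3 = -4)
(18 + 2)*t = (18 + 2)*(-4) = 20*(-4) = -80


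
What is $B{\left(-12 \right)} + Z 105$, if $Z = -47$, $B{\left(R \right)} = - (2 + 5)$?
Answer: $-4942$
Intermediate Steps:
$B{\left(R \right)} = -7$ ($B{\left(R \right)} = \left(-1\right) 7 = -7$)
$B{\left(-12 \right)} + Z 105 = -7 - 4935 = -4942$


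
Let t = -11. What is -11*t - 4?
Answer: 117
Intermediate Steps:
-11*t - 4 = -11*(-11) - 4 = 121 - 4 = 117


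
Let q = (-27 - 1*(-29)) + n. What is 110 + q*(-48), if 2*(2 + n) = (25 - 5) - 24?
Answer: 206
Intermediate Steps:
n = -4 (n = -2 + ((25 - 5) - 24)/2 = -2 + (20 - 24)/2 = -2 + (1/2)*(-4) = -2 - 2 = -4)
q = -2 (q = (-27 - 1*(-29)) - 4 = (-27 + 29) - 4 = 2 - 4 = -2)
110 + q*(-48) = 110 - 2*(-48) = 110 + 96 = 206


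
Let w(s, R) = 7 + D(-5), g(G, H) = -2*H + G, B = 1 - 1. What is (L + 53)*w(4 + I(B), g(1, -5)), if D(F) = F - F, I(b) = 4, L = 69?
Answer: 854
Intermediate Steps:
B = 0
D(F) = 0
g(G, H) = G - 2*H
w(s, R) = 7 (w(s, R) = 7 + 0 = 7)
(L + 53)*w(4 + I(B), g(1, -5)) = (69 + 53)*7 = 122*7 = 854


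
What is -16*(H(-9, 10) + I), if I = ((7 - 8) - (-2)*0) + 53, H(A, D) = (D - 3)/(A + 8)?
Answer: -720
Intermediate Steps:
H(A, D) = (-3 + D)/(8 + A)
I = 52 (I = (-1 - 1*0) + 53 = (-1 + 0) + 53 = -1 + 53 = 52)
-16*(H(-9, 10) + I) = -16*((-3 + 10)/(8 - 9) + 52) = -16*(7/(-1) + 52) = -16*(-1*7 + 52) = -16*(-7 + 52) = -16*45 = -720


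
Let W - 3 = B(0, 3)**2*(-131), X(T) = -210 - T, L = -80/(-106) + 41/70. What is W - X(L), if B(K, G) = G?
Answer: -3578887/3710 ≈ -964.66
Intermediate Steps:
L = 4973/3710 (L = -80*(-1/106) + 41*(1/70) = 40/53 + 41/70 = 4973/3710 ≈ 1.3404)
W = -1176 (W = 3 + 3**2*(-131) = 3 + 9*(-131) = 3 - 1179 = -1176)
W - X(L) = -1176 - (-210 - 1*4973/3710) = -1176 - (-210 - 4973/3710) = -1176 - 1*(-784073/3710) = -1176 + 784073/3710 = -3578887/3710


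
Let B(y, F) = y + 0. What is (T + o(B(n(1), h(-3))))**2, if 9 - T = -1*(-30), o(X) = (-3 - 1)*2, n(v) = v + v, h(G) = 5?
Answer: 841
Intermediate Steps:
n(v) = 2*v
B(y, F) = y
o(X) = -8 (o(X) = -4*2 = -8)
T = -21 (T = 9 - (-1)*(-30) = 9 - 1*30 = 9 - 30 = -21)
(T + o(B(n(1), h(-3))))**2 = (-21 - 8)**2 = (-29)**2 = 841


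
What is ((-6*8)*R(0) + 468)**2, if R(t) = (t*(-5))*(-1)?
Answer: 219024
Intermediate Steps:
R(t) = 5*t (R(t) = -5*t*(-1) = 5*t)
((-6*8)*R(0) + 468)**2 = ((-6*8)*(5*0) + 468)**2 = (-48*0 + 468)**2 = (0 + 468)**2 = 468**2 = 219024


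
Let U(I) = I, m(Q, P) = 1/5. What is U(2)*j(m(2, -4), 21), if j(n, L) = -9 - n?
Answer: -92/5 ≈ -18.400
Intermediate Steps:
m(Q, P) = ⅕
U(2)*j(m(2, -4), 21) = 2*(-9 - 1*⅕) = 2*(-9 - ⅕) = 2*(-46/5) = -92/5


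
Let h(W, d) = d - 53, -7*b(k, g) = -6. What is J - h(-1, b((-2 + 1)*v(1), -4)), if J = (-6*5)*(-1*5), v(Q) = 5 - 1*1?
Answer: 1415/7 ≈ 202.14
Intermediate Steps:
v(Q) = 4 (v(Q) = 5 - 1 = 4)
b(k, g) = 6/7 (b(k, g) = -1/7*(-6) = 6/7)
h(W, d) = -53 + d
J = 150 (J = -30*(-5) = 150)
J - h(-1, b((-2 + 1)*v(1), -4)) = 150 - (-53 + 6/7) = 150 - 1*(-365/7) = 150 + 365/7 = 1415/7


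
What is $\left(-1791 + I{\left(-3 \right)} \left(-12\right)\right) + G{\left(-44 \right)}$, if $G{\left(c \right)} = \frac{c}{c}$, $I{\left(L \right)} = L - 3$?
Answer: $-1718$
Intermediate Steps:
$I{\left(L \right)} = -3 + L$
$G{\left(c \right)} = 1$
$\left(-1791 + I{\left(-3 \right)} \left(-12\right)\right) + G{\left(-44 \right)} = \left(-1791 + \left(-3 - 3\right) \left(-12\right)\right) + 1 = \left(-1791 - -72\right) + 1 = \left(-1791 + 72\right) + 1 = -1719 + 1 = -1718$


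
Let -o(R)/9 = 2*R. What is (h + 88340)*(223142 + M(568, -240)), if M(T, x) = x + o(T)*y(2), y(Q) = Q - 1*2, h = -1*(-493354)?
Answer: 129660755988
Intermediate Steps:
h = 493354
y(Q) = -2 + Q (y(Q) = Q - 2 = -2 + Q)
o(R) = -18*R
M(T, x) = x (M(T, x) = x + (-18*T)*(-2 + 2) = x - 18*T*0 = x + 0 = x)
(h + 88340)*(223142 + M(568, -240)) = (493354 + 88340)*(223142 - 240) = 581694*222902 = 129660755988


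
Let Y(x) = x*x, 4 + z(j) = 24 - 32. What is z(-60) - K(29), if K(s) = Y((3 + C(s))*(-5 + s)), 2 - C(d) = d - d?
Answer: -14412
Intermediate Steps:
C(d) = 2 (C(d) = 2 - (d - d) = 2 - 1*0 = 2 + 0 = 2)
z(j) = -12 (z(j) = -4 + (24 - 32) = -4 - 8 = -12)
Y(x) = x**2
K(s) = (-25 + 5*s)**2 (K(s) = ((3 + 2)*(-5 + s))**2 = (5*(-5 + s))**2 = (-25 + 5*s)**2)
z(-60) - K(29) = -12 - 25*(-5 + 29)**2 = -12 - 25*24**2 = -12 - 25*576 = -12 - 1*14400 = -12 - 14400 = -14412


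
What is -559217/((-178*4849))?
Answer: 559217/863122 ≈ 0.64790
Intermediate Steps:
-559217/((-178*4849)) = -559217/(-863122) = -559217*(-1/863122) = 559217/863122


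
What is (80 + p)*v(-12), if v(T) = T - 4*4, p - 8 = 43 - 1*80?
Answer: -1428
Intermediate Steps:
p = -29 (p = 8 + (43 - 1*80) = 8 + (43 - 80) = 8 - 37 = -29)
v(T) = -16 + T (v(T) = T - 16 = -16 + T)
(80 + p)*v(-12) = (80 - 29)*(-16 - 12) = 51*(-28) = -1428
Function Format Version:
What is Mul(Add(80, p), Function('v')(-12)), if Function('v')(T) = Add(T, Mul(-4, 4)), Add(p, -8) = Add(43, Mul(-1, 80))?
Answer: -1428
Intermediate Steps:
p = -29 (p = Add(8, Add(43, Mul(-1, 80))) = Add(8, Add(43, -80)) = Add(8, -37) = -29)
Function('v')(T) = Add(-16, T) (Function('v')(T) = Add(T, -16) = Add(-16, T))
Mul(Add(80, p), Function('v')(-12)) = Mul(Add(80, -29), Add(-16, -12)) = Mul(51, -28) = -1428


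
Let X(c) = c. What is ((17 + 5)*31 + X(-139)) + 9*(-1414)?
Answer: -12183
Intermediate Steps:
((17 + 5)*31 + X(-139)) + 9*(-1414) = ((17 + 5)*31 - 139) + 9*(-1414) = (22*31 - 139) - 12726 = (682 - 139) - 12726 = 543 - 12726 = -12183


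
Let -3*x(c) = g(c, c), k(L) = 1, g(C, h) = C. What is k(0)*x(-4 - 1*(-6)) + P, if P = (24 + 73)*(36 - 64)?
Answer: -8150/3 ≈ -2716.7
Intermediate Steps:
x(c) = -c/3
P = -2716 (P = 97*(-28) = -2716)
k(0)*x(-4 - 1*(-6)) + P = 1*(-(-4 - 1*(-6))/3) - 2716 = 1*(-(-4 + 6)/3) - 2716 = 1*(-1/3*2) - 2716 = 1*(-2/3) - 2716 = -2/3 - 2716 = -8150/3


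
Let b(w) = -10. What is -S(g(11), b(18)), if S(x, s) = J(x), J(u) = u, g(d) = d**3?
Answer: -1331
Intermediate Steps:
S(x, s) = x
-S(g(11), b(18)) = -1*11**3 = -1*1331 = -1331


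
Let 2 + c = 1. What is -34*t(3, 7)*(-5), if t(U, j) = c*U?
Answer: -510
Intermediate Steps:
c = -1 (c = -2 + 1 = -1)
t(U, j) = -U
-34*t(3, 7)*(-5) = -(-34)*3*(-5) = -34*(-3)*(-5) = 102*(-5) = -510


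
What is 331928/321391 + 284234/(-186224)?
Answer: -14768644811/29925358792 ≈ -0.49352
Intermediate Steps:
331928/321391 + 284234/(-186224) = 331928*(1/321391) + 284234*(-1/186224) = 331928/321391 - 142117/93112 = -14768644811/29925358792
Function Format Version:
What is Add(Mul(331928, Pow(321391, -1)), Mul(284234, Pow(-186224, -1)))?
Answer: Rational(-14768644811, 29925358792) ≈ -0.49352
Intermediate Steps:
Add(Mul(331928, Pow(321391, -1)), Mul(284234, Pow(-186224, -1))) = Add(Mul(331928, Rational(1, 321391)), Mul(284234, Rational(-1, 186224))) = Add(Rational(331928, 321391), Rational(-142117, 93112)) = Rational(-14768644811, 29925358792)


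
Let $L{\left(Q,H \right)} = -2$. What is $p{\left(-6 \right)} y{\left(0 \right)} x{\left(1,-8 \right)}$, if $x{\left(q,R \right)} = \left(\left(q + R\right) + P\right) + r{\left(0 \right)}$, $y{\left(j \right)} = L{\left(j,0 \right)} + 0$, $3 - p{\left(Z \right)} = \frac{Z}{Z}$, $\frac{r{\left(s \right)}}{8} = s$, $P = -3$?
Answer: $40$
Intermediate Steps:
$r{\left(s \right)} = 8 s$
$p{\left(Z \right)} = 2$ ($p{\left(Z \right)} = 3 - \frac{Z}{Z} = 3 - 1 = 2$)
$y{\left(j \right)} = -2$ ($y{\left(j \right)} = -2 + 0 = -2$)
$x{\left(q,R \right)} = -3 + R + q$ ($x{\left(q,R \right)} = \left(\left(q + R\right) - 3\right) + 8 \cdot 0 = \left(\left(R + q\right) - 3\right) + 0 = \left(-3 + R + q\right) + 0 = -3 + R + q$)
$p{\left(-6 \right)} y{\left(0 \right)} x{\left(1,-8 \right)} = 2 \left(-2\right) \left(-3 - 8 + 1\right) = \left(-4\right) \left(-10\right) = 40$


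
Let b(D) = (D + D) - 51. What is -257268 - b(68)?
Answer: -257353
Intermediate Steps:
b(D) = -51 + 2*D (b(D) = 2*D - 51 = -51 + 2*D)
-257268 - b(68) = -257268 - (-51 + 2*68) = -257268 - (-51 + 136) = -257268 - 1*85 = -257268 - 85 = -257353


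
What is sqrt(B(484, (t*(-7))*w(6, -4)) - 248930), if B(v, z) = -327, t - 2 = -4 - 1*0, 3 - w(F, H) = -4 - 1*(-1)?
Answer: I*sqrt(249257) ≈ 499.26*I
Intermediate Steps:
w(F, H) = 6 (w(F, H) = 3 - (-4 - 1*(-1)) = 3 - (-4 + 1) = 3 - 1*(-3) = 3 + 3 = 6)
t = -2 (t = 2 + (-4 - 1*0) = 2 + (-4 + 0) = 2 - 4 = -2)
sqrt(B(484, (t*(-7))*w(6, -4)) - 248930) = sqrt(-327 - 248930) = sqrt(-249257) = I*sqrt(249257)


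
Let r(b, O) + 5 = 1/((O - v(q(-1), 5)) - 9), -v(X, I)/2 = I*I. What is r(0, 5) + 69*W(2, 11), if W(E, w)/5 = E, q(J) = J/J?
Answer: 31511/46 ≈ 685.02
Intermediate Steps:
q(J) = 1
v(X, I) = -2*I**2 (v(X, I) = -2*I*I = -2*I**2)
W(E, w) = 5*E
r(b, O) = -5 + 1/(41 + O) (r(b, O) = -5 + 1/((O - (-2)*5**2) - 9) = -5 + 1/((O - (-2)*25) - 9) = -5 + 1/((O - 1*(-50)) - 9) = -5 + 1/((O + 50) - 9) = -5 + 1/((50 + O) - 9) = -5 + 1/(41 + O))
r(0, 5) + 69*W(2, 11) = (-204 - 5*5)/(41 + 5) + 69*(5*2) = (-204 - 25)/46 + 69*10 = (1/46)*(-229) + 690 = -229/46 + 690 = 31511/46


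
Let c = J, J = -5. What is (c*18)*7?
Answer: -630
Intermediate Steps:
c = -5
(c*18)*7 = -5*18*7 = -90*7 = -630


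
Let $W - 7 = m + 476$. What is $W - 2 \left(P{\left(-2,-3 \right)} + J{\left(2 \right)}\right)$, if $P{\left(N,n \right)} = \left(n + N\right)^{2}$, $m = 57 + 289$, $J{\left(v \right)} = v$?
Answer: $775$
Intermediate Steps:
$m = 346$
$P{\left(N,n \right)} = \left(N + n\right)^{2}$
$W = 829$ ($W = 7 + \left(346 + 476\right) = 7 + 822 = 829$)
$W - 2 \left(P{\left(-2,-3 \right)} + J{\left(2 \right)}\right) = 829 - 2 \left(\left(-2 - 3\right)^{2} + 2\right) = 829 - 2 \left(\left(-5\right)^{2} + 2\right) = 829 - 2 \left(25 + 2\right) = 829 - 54 = 775$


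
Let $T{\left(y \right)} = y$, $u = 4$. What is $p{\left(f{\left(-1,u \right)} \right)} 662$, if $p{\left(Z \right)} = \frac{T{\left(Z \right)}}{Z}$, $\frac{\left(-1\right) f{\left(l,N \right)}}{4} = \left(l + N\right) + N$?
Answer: $662$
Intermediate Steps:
$f{\left(l,N \right)} = - 8 N - 4 l$ ($f{\left(l,N \right)} = - 4 \left(\left(l + N\right) + N\right) = - 4 \left(\left(N + l\right) + N\right) = - 4 \left(l + 2 N\right) = - 8 N - 4 l$)
$p{\left(Z \right)} = 1$ ($p{\left(Z \right)} = \frac{Z}{Z} = 1$)
$p{\left(f{\left(-1,u \right)} \right)} 662 = 1 \cdot 662 = 662$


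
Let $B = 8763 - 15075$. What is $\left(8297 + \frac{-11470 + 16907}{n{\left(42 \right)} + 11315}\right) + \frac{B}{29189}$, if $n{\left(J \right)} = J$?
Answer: $\frac{2750538142690}{331499473} \approx 8297.3$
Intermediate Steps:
$B = -6312$
$\left(8297 + \frac{-11470 + 16907}{n{\left(42 \right)} + 11315}\right) + \frac{B}{29189} = \left(8297 + \frac{-11470 + 16907}{42 + 11315}\right) - \frac{6312}{29189} = \left(8297 + \frac{5437}{11357}\right) - \frac{6312}{29189} = \frac{94234466}{11357} - \frac{6312}{29189} = \frac{2750538142690}{331499473}$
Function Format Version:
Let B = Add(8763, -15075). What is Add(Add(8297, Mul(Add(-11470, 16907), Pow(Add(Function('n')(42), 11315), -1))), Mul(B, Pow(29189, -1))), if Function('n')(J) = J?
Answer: Rational(2750538142690, 331499473) ≈ 8297.3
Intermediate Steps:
B = -6312
Add(Add(8297, Mul(Add(-11470, 16907), Pow(Add(Function('n')(42), 11315), -1))), Mul(B, Pow(29189, -1))) = Add(Add(8297, Mul(Add(-11470, 16907), Pow(Add(42, 11315), -1))), Mul(-6312, Pow(29189, -1))) = Add(Add(8297, Mul(5437, Pow(11357, -1))), Mul(-6312, Rational(1, 29189))) = Add(Add(8297, Mul(5437, Rational(1, 11357))), Rational(-6312, 29189)) = Add(Add(8297, Rational(5437, 11357)), Rational(-6312, 29189)) = Add(Rational(94234466, 11357), Rational(-6312, 29189)) = Rational(2750538142690, 331499473)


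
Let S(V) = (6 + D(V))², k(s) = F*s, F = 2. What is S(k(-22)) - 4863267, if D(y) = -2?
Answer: -4863251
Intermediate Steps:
k(s) = 2*s
S(V) = 16 (S(V) = (6 - 2)² = 4² = 16)
S(k(-22)) - 4863267 = 16 - 4863267 = -4863251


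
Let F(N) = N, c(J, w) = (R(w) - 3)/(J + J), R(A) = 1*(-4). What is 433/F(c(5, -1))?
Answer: -4330/7 ≈ -618.57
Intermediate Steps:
R(A) = -4
c(J, w) = -7/(2*J) (c(J, w) = (-4 - 3)/(J + J) = -7*1/(2*J) = -7/(2*J))
433/F(c(5, -1)) = 433/((-7/2/5)) = 433/((-7/2*⅕)) = 433/(-7/10) = 433*(-10/7) = -4330/7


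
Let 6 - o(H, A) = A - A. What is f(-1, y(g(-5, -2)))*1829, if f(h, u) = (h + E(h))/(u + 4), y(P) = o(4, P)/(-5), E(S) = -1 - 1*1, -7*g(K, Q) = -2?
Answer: -27435/14 ≈ -1959.6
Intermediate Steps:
o(H, A) = 6 (o(H, A) = 6 - (A - A) = 6 - 1*0 = 6 + 0 = 6)
g(K, Q) = 2/7 (g(K, Q) = -⅐*(-2) = 2/7)
E(S) = -2 (E(S) = -1 - 1 = -2)
y(P) = -6/5 (y(P) = 6/(-5) = 6*(-⅕) = -6/5)
f(h, u) = (-2 + h)/(4 + u) (f(h, u) = (h - 2)/(u + 4) = (-2 + h)/(4 + u))
f(-1, y(g(-5, -2)))*1829 = ((-2 - 1)/(4 - 6/5))*1829 = (-3/(14/5))*1829 = ((5/14)*(-3))*1829 = -15/14*1829 = -27435/14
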